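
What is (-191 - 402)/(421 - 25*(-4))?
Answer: -593/521 ≈ -1.1382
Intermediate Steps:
(-191 - 402)/(421 - 25*(-4)) = -593/(421 + 100) = -593/521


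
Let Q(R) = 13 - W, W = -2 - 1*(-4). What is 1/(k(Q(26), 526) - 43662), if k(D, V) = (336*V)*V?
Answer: 1/92919474 ≈ 1.0762e-8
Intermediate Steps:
W = 2 (W = -2 + 4 = 2)
Q(R) = 11 (Q(R) = 13 - 1*2 = 13 - 2 = 11)
k(D, V) = 336*V**2
1/(k(Q(26), 526) - 43662) = 1/(336*526**2 - 43662) = 1/(336*276676 - 43662) = 1/(92963136 - 43662) = 1/92919474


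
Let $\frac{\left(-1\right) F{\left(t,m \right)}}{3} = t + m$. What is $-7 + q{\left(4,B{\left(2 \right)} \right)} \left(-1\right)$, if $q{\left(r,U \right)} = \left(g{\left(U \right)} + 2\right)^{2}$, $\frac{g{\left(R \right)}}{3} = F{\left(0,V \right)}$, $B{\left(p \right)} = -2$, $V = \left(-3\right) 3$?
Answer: $-6896$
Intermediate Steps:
$V = -9$
$F{\left(t,m \right)} = - 3 m - 3 t$ ($F{\left(t,m \right)} = - 3 \left(t + m\right) = - 3 \left(m + t\right) = - 3 m - 3 t$)
$g{\left(R \right)} = 81$ ($g{\left(R \right)} = 3 \left(\left(-3\right) \left(-9\right) - 0\right) = 3 \left(27 + 0\right) = 3 \cdot 27 = 81$)
$q{\left(r,U \right)} = 6889$ ($q{\left(r,U \right)} = \left(81 + 2\right)^{2} = 83^{2} = 6889$)
$-7 + q{\left(4,B{\left(2 \right)} \right)} \left(-1\right) = -7 + 6889 \left(-1\right) = -7 - 6889 = -6896$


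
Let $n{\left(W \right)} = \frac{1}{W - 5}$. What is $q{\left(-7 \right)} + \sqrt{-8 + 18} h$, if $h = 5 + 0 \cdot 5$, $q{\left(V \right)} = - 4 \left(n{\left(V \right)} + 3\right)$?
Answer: $- \frac{35}{3} + 5 \sqrt{10} \approx 4.1447$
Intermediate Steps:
$n{\left(W \right)} = \frac{1}{-5 + W}$
$q{\left(V \right)} = -12 - \frac{4}{-5 + V}$ ($q{\left(V \right)} = - 4 \left(\frac{1}{-5 + V} + 3\right) = - 4 \left(3 + \frac{1}{-5 + V}\right) = -12 - \frac{4}{-5 + V}$)
$h = 5$ ($h = 5 + 0 = 5$)
$q{\left(-7 \right)} + \sqrt{-8 + 18} h = \frac{4 \left(14 - -21\right)}{-5 - 7} + \sqrt{-8 + 18} \cdot 5 = \frac{4 \left(14 + 21\right)}{-12} + \sqrt{10} \cdot 5 = 4 \left(- \frac{1}{12}\right) 35 + 5 \sqrt{10} = - \frac{35}{3} + 5 \sqrt{10}$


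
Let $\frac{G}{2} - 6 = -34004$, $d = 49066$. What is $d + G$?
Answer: $-18930$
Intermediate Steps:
$G = -67996$ ($G = 12 + 2 \left(-34004\right) = 12 - 68008 = -67996$)
$d + G = 49066 - 67996 = -18930$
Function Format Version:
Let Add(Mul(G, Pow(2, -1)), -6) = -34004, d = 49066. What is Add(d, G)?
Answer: -18930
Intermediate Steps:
G = -67996 (G = Add(12, Mul(2, -34004)) = Add(12, -68008) = -67996)
Add(d, G) = Add(49066, -67996) = -18930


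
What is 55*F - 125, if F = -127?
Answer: -7110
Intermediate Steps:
55*F - 125 = 55*(-127) - 125 = -6985 - 125 = -7110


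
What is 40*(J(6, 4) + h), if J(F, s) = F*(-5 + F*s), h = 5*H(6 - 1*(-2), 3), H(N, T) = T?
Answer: 5160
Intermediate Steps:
h = 15 (h = 5*3 = 15)
40*(J(6, 4) + h) = 40*(6*(-5 + 6*4) + 15) = 40*(6*(-5 + 24) + 15) = 40*(6*19 + 15) = 40*(114 + 15) = 40*129 = 5160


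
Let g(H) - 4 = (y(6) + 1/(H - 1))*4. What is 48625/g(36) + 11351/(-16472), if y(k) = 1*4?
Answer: 3503161737/1449536 ≈ 2416.7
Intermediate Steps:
y(k) = 4
g(H) = 20 + 4/(-1 + H) (g(H) = 4 + (4 + 1/(H - 1))*4 = 4 + (4 + 1/(-1 + H))*4 = 4 + (16 + 4/(-1 + H)) = 20 + 4/(-1 + H))
48625/g(36) + 11351/(-16472) = 48625/((4*(-4 + 5*36)/(-1 + 36))) + 11351/(-16472) = 48625/((4*(-4 + 180)/35)) + 11351*(-1/16472) = 48625/((4*(1/35)*176)) - 11351/16472 = 48625/(704/35) - 11351/16472 = 48625*(35/704) - 11351/16472 = 1701875/704 - 11351/16472 = 3503161737/1449536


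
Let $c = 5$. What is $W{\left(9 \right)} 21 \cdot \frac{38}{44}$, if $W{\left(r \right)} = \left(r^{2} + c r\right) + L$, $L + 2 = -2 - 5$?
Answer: $\frac{46683}{22} \approx 2122.0$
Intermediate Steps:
$L = -9$ ($L = -2 - 7 = -9$)
$W{\left(r \right)} = -9 + r^{2} + 5 r$ ($W{\left(r \right)} = \left(r^{2} + 5 r\right) - 9 = -9 + r^{2} + 5 r$)
$W{\left(9 \right)} 21 \cdot \frac{38}{44} = \left(-9 + 9^{2} + 5 \cdot 9\right) 21 \cdot \frac{38}{44} = \left(-9 + 81 + 45\right) 21 \cdot 38 \cdot \frac{1}{44} = 117 \cdot 21 \cdot \frac{19}{22} = 2457 \cdot \frac{19}{22} = \frac{46683}{22}$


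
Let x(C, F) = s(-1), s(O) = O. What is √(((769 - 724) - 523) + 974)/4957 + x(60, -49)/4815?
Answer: -1/4815 + 4*√31/4957 ≈ 0.0042852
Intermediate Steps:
x(C, F) = -1
√(((769 - 724) - 523) + 974)/4957 + x(60, -49)/4815 = √(((769 - 724) - 523) + 974)/4957 - 1/4815 = √((45 - 523) + 974)*(1/4957) - 1*1/4815 = √(-478 + 974)*(1/4957) - 1/4815 = √496*(1/4957) - 1/4815 = (4*√31)*(1/4957) - 1/4815 = 4*√31/4957 - 1/4815 = -1/4815 + 4*√31/4957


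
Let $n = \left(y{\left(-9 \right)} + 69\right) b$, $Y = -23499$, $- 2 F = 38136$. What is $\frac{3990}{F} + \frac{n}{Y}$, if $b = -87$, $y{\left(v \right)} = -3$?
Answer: $\frac{41607}{1185394} \approx 0.0351$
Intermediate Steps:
$F = -19068$ ($F = \left(- \frac{1}{2}\right) 38136 = -19068$)
$n = -5742$ ($n = \left(-3 + 69\right) \left(-87\right) = 66 \left(-87\right) = -5742$)
$\frac{3990}{F} + \frac{n}{Y} = \frac{3990}{-19068} - \frac{5742}{-23499} = 3990 \left(- \frac{1}{19068}\right) - - \frac{638}{2611} = - \frac{95}{454} + \frac{638}{2611} = \frac{41607}{1185394}$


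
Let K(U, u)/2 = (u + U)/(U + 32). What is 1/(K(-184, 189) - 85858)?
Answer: -76/6525213 ≈ -1.1647e-5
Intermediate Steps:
K(U, u) = 2*(U + u)/(32 + U) (K(U, u) = 2*((u + U)/(U + 32)) = 2*((U + u)/(32 + U)) = 2*(U + u)/(32 + U))
1/(K(-184, 189) - 85858) = 1/(2*(-184 + 189)/(32 - 184) - 85858) = 1/(2*5/(-152) - 85858) = 1/(2*(-1/152)*5 - 85858) = 1/(-5/76 - 85858) = 1/(-6525213/76) = -76/6525213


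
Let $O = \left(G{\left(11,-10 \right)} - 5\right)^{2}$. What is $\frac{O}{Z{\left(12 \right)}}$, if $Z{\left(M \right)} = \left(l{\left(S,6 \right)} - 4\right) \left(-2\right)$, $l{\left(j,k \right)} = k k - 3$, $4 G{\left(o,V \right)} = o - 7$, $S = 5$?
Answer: $- \frac{8}{29} \approx -0.27586$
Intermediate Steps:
$G{\left(o,V \right)} = - \frac{7}{4} + \frac{o}{4}$ ($G{\left(o,V \right)} = \frac{o - 7}{4} = \frac{-7 + o}{4} = - \frac{7}{4} + \frac{o}{4}$)
$l{\left(j,k \right)} = -3 + k^{2}$ ($l{\left(j,k \right)} = k^{2} - 3 = -3 + k^{2}$)
$O = 16$ ($O = \left(\left(- \frac{7}{4} + \frac{1}{4} \cdot 11\right) - 5\right)^{2} = \left(\left(- \frac{7}{4} + \frac{11}{4}\right) - 5\right)^{2} = \left(1 - 5\right)^{2} = \left(-4\right)^{2} = 16$)
$Z{\left(M \right)} = -58$ ($Z{\left(M \right)} = \left(\left(-3 + 6^{2}\right) - 4\right) \left(-2\right) = \left(\left(-3 + 36\right) - 4\right) \left(-2\right) = \left(33 - 4\right) \left(-2\right) = 29 \left(-2\right) = -58$)
$\frac{O}{Z{\left(12 \right)}} = \frac{16}{-58} = 16 \left(- \frac{1}{58}\right) = - \frac{8}{29}$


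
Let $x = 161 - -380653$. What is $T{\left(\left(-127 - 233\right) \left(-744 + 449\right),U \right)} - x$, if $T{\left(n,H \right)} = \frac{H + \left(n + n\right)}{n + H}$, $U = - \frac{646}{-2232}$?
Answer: $- \frac{45133656592999}{118519523} \approx -3.8081 \cdot 10^{5}$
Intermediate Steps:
$U = \frac{323}{1116}$ ($U = \left(-646\right) \left(- \frac{1}{2232}\right) = \frac{323}{1116} \approx 0.28943$)
$T{\left(n,H \right)} = \frac{H + 2 n}{H + n}$
$x = 380814$ ($x = 161 + 380653 = 380814$)
$T{\left(\left(-127 - 233\right) \left(-744 + 449\right),U \right)} - x = \frac{\frac{323}{1116} + 2 \left(-127 - 233\right) \left(-744 + 449\right)}{\frac{323}{1116} + \left(-127 - 233\right) \left(-744 + 449\right)} - 380814 = \frac{\frac{323}{1116} + 2 \left(\left(-360\right) \left(-295\right)\right)}{\frac{323}{1116} - -106200} - 380814 = \frac{\frac{323}{1116} + 2 \cdot 106200}{\frac{323}{1116} + 106200} - 380814 = \frac{\frac{323}{1116} + 212400}{\frac{118519523}{1116}} - 380814 = \frac{1116}{118519523} \cdot \frac{237038723}{1116} - 380814 = \frac{237038723}{118519523} - 380814 = - \frac{45133656592999}{118519523}$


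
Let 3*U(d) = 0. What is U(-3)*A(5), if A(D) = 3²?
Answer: 0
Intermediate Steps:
A(D) = 9
U(d) = 0 (U(d) = (⅓)*0 = 0)
U(-3)*A(5) = 0*9 = 0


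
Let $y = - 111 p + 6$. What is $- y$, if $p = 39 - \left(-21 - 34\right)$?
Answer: $10428$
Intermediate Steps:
$p = 94$ ($p = 39 - \left(-21 - 34\right) = 39 - -55 = 39 + 55 = 94$)
$y = -10428$ ($y = \left(-111\right) 94 + 6 = -10434 + 6 = -10428$)
$- y = \left(-1\right) \left(-10428\right) = 10428$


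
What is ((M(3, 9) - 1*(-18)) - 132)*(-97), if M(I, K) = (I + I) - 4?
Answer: 10864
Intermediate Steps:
M(I, K) = -4 + 2*I (M(I, K) = 2*I - 4 = -4 + 2*I)
((M(3, 9) - 1*(-18)) - 132)*(-97) = (((-4 + 2*3) - 1*(-18)) - 132)*(-97) = (((-4 + 6) + 18) - 132)*(-97) = ((2 + 18) - 132)*(-97) = (20 - 132)*(-97) = -112*(-97) = 10864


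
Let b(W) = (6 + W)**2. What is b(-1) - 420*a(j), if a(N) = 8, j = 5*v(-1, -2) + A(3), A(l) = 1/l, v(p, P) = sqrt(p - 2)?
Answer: -3335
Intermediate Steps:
v(p, P) = sqrt(-2 + p)
j = 1/3 + 5*I*sqrt(3) (j = 5*sqrt(-2 - 1) + 1/3 = 5*sqrt(-3) + 1/3 = 5*(I*sqrt(3)) + 1/3 = 5*I*sqrt(3) + 1/3 = 1/3 + 5*I*sqrt(3) ≈ 0.33333 + 8.6602*I)
b(-1) - 420*a(j) = (6 - 1)**2 - 420*8 = 5**2 - 3360 = 25 - 3360 = -3335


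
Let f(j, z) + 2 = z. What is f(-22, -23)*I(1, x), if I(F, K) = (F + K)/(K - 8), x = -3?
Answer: -50/11 ≈ -4.5455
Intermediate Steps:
I(F, K) = (F + K)/(-8 + K)
f(j, z) = -2 + z
f(-22, -23)*I(1, x) = (-2 - 23)*((1 - 3)/(-8 - 3)) = -25*(-2)/(-11) = -(-25)*(-2)/11 = -25*2/11 = -50/11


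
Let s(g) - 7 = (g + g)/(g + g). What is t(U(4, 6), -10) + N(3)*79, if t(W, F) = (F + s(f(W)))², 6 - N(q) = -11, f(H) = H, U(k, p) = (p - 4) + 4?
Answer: 1347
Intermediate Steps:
U(k, p) = p (U(k, p) = (-4 + p) + 4 = p)
s(g) = 8 (s(g) = 7 + (g + g)/(g + g) = 7 + (2*g)/((2*g)) = 7 + (2*g)*(1/(2*g)) = 7 + 1 = 8)
N(q) = 17 (N(q) = 6 - 1*(-11) = 6 + 11 = 17)
t(W, F) = (8 + F)² (t(W, F) = (F + 8)² = (8 + F)²)
t(U(4, 6), -10) + N(3)*79 = (8 - 10)² + 17*79 = (-2)² + 1343 = 4 + 1343 = 1347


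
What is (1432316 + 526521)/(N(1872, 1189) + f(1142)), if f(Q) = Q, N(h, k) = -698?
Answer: 1958837/444 ≈ 4411.8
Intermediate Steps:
(1432316 + 526521)/(N(1872, 1189) + f(1142)) = (1432316 + 526521)/(-698 + 1142) = 1958837/444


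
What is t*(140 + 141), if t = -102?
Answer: -28662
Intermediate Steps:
t*(140 + 141) = -102*(140 + 141) = -102*281 = -28662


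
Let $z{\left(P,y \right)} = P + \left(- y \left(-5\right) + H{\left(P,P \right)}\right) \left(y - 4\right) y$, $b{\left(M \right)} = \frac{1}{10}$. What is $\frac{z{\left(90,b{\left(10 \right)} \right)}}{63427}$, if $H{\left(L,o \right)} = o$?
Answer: $\frac{1563}{1812200} \approx 0.00086249$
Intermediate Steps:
$b{\left(M \right)} = \frac{1}{10}$
$z{\left(P,y \right)} = P + y \left(-4 + y\right) \left(P + 5 y\right)$ ($z{\left(P,y \right)} = P + \left(- y \left(-5\right) + P\right) \left(y - 4\right) y = P + \left(5 y + P\right) \left(-4 + y\right) y = P + \left(P + 5 y\right) \left(-4 + y\right) y = P + \left(-4 + y\right) \left(P + 5 y\right) y = P + y \left(-4 + y\right) \left(P + 5 y\right)$)
$\frac{z{\left(90,b{\left(10 \right)} \right)}}{63427} = \frac{90 - \frac{20}{100} + \frac{5}{1000} + \frac{90}{100} - 360 \cdot \frac{1}{10}}{63427} = \left(90 - \frac{1}{5} + 5 \cdot \frac{1}{1000} + 90 \cdot \frac{1}{100} - 36\right) \frac{1}{63427} = \left(90 - \frac{1}{5} + \frac{1}{200} + \frac{9}{10} - 36\right) \frac{1}{63427} = \frac{10941}{200} \cdot \frac{1}{63427} = \frac{1563}{1812200}$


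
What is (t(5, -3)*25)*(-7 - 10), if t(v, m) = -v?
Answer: 2125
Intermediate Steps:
(t(5, -3)*25)*(-7 - 10) = (-1*5*25)*(-7 - 10) = -5*25*(-17) = -125*(-17) = 2125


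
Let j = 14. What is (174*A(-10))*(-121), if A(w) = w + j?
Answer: -84216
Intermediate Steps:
A(w) = 14 + w (A(w) = w + 14 = 14 + w)
(174*A(-10))*(-121) = (174*(14 - 10))*(-121) = (174*4)*(-121) = 696*(-121) = -84216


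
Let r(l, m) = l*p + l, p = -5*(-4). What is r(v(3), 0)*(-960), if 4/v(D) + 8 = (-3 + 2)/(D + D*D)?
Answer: 967680/97 ≈ 9976.1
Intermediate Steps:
p = 20
v(D) = 4/(-8 - 1/(D + D**2)) (v(D) = 4/(-8 + (-3 + 2)/(D + D*D)) = 4/(-8 - 1/(D + D**2)))
r(l, m) = 21*l (r(l, m) = l*20 + l = 20*l + l = 21*l)
r(v(3), 0)*(-960) = (21*(-4*3*(1 + 3)/(1 + 8*3 + 8*3**2)))*(-960) = (21*(-4*3*4/(1 + 24 + 8*9)))*(-960) = (21*(-4*3*4/(1 + 24 + 72)))*(-960) = (21*(-4*3*4/97))*(-960) = (21*(-4*3*1/97*4))*(-960) = (21*(-48/97))*(-960) = -1008/97*(-960) = 967680/97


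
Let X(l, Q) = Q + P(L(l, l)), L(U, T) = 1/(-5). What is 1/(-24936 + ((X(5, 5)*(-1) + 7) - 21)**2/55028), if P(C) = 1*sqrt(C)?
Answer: -471926266098260/11767950277165167729 - 2613830*I*sqrt(5)/11767950277165167729 ≈ -4.0103e-5 - 4.9666e-13*I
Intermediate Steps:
L(U, T) = -1/5
P(C) = sqrt(C)
X(l, Q) = Q + I*sqrt(5)/5 (X(l, Q) = Q + sqrt(-1/5) = Q + I*sqrt(5)/5)
1/(-24936 + ((X(5, 5)*(-1) + 7) - 21)**2/55028) = 1/(-24936 + (((5 + I*sqrt(5)/5)*(-1) + 7) - 21)**2/55028) = 1/(-24936 + (((-5 - I*sqrt(5)/5) + 7) - 21)**2*(1/55028)) = 1/(-24936 + ((2 - I*sqrt(5)/5) - 21)**2*(1/55028)) = 1/(-24936 + (-19 - I*sqrt(5)/5)**2*(1/55028)) = 1/(-24936 + (-19 - I*sqrt(5)/5)**2/55028)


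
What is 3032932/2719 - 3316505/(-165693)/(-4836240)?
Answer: 486076554039841829/435763859967216 ≈ 1115.5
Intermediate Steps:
3032932/2719 - 3316505/(-165693)/(-4836240) = 3032932*(1/2719) - 3316505*(-1/165693)*(-1/4836240) = 3032932/2719 + (3316505/165693)*(-1/4836240) = 3032932/2719 - 663301/160266222864 = 486076554039841829/435763859967216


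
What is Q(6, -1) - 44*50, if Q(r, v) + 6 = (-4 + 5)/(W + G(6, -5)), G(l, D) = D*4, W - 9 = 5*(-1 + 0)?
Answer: -35297/16 ≈ -2206.1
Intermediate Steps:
W = 4 (W = 9 + 5*(-1 + 0) = 9 + 5*(-1) = 9 - 5 = 4)
G(l, D) = 4*D
Q(r, v) = -97/16 (Q(r, v) = -6 + (-4 + 5)/(4 + 4*(-5)) = -6 + 1/(4 - 20) = -6 + 1/(-16) = -6 + 1*(-1/16) = -6 - 1/16 = -97/16)
Q(6, -1) - 44*50 = -97/16 - 44*50 = -97/16 - 2200 = -35297/16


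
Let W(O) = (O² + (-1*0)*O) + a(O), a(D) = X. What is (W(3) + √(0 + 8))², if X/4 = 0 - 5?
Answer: 129 - 44*√2 ≈ 66.775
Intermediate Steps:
X = -20 (X = 4*(0 - 5) = 4*(-5) = -20)
a(D) = -20
W(O) = -20 + O² (W(O) = (O² + (-1*0)*O) - 20 = (O² + 0*O) - 20 = (O² + 0) - 20 = O² - 20 = -20 + O²)
(W(3) + √(0 + 8))² = ((-20 + 3²) + √(0 + 8))² = ((-20 + 9) + √8)² = (-11 + 2*√2)²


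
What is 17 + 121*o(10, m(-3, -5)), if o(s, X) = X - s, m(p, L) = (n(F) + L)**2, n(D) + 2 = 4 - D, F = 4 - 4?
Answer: -104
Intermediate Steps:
F = 0
n(D) = 2 - D (n(D) = -2 + (4 - D) = 2 - D)
m(p, L) = (2 + L)**2 (m(p, L) = ((2 - 1*0) + L)**2 = ((2 + 0) + L)**2 = (2 + L)**2)
17 + 121*o(10, m(-3, -5)) = 17 + 121*((2 - 5)**2 - 1*10) = 17 + 121*((-3)**2 - 10) = 17 + 121*(9 - 10) = 17 + 121*(-1) = 17 - 121 = -104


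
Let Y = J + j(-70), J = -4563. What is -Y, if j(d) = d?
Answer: 4633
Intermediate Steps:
Y = -4633 (Y = -4563 - 70 = -4633)
-Y = -1*(-4633) = 4633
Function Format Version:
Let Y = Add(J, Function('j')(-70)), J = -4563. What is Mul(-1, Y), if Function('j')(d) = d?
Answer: 4633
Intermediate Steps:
Y = -4633 (Y = Add(-4563, -70) = -4633)
Mul(-1, Y) = Mul(-1, -4633) = 4633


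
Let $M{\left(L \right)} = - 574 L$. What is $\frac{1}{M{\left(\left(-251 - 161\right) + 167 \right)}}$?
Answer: $\frac{1}{140630} \approx 7.1109 \cdot 10^{-6}$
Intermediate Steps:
$\frac{1}{M{\left(\left(-251 - 161\right) + 167 \right)}} = \frac{1}{\left(-574\right) \left(\left(-251 - 161\right) + 167\right)} = \frac{1}{\left(-574\right) \left(-412 + 167\right)} = \frac{1}{\left(-574\right) \left(-245\right)} = \frac{1}{140630}$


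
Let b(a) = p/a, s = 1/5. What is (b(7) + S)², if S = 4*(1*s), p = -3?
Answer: 169/1225 ≈ 0.13796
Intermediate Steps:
s = ⅕ ≈ 0.20000
b(a) = -3/a
S = ⅘ (S = 4*(1*(⅕)) = 4*(⅕) = ⅘ ≈ 0.80000)
(b(7) + S)² = (-3/7 + ⅘)² = (13/35)² = 169/1225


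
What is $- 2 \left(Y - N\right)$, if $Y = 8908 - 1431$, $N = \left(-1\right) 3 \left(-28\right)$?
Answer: $-14786$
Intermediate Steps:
$N = 84$ ($N = \left(-3\right) \left(-28\right) = 84$)
$Y = 7477$ ($Y = 8908 - 1431 = 7477$)
$- 2 \left(Y - N\right) = - 2 \left(7477 - 84\right) = \left(-2\right) 7393 = -14786$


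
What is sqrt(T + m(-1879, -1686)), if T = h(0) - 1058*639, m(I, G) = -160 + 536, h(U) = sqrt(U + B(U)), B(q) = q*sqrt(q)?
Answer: I*sqrt(675686) ≈ 822.0*I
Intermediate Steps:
B(q) = q**(3/2)
h(U) = sqrt(U + U**(3/2))
m(I, G) = 376
T = -676062 (T = sqrt(0 + 0**(3/2)) - 1058*639 = sqrt(0 + 0) - 676062 = sqrt(0) - 676062 = 0 - 676062 = -676062)
sqrt(T + m(-1879, -1686)) = sqrt(-676062 + 376) = sqrt(-675686) = I*sqrt(675686)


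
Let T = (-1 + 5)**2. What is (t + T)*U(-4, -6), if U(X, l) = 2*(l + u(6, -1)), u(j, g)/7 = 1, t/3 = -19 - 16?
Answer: -178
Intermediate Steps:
t = -105 (t = 3*(-19 - 16) = 3*(-35) = -105)
u(j, g) = 7 (u(j, g) = 7*1 = 7)
T = 16 (T = 4**2 = 16)
U(X, l) = 14 + 2*l (U(X, l) = 2*(l + 7) = 2*(7 + l) = 14 + 2*l)
(t + T)*U(-4, -6) = (-105 + 16)*(14 + 2*(-6)) = -89*(14 - 12) = -89*2 = -178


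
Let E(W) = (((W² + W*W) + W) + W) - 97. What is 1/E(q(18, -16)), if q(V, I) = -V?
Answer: 1/515 ≈ 0.0019417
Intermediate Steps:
E(W) = -97 + 2*W + 2*W² (E(W) = (((W² + W²) + W) + W) - 97 = ((2*W² + W) + W) - 97 = ((W + 2*W²) + W) - 97 = (2*W + 2*W²) - 97 = -97 + 2*W + 2*W²)
1/E(q(18, -16)) = 1/(-97 + 2*(-1*18) + 2*(-1*18)²) = 1/(-97 + 2*(-18) + 2*(-18)²) = 1/(-97 - 36 + 2*324) = 1/(-97 - 36 + 648) = 1/515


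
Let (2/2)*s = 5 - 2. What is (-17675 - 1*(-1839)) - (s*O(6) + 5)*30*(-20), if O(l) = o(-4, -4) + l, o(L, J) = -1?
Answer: -3836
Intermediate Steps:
s = 3 (s = 5 - 2 = 3)
O(l) = -1 + l
(-17675 - 1*(-1839)) - (s*O(6) + 5)*30*(-20) = (-17675 - 1*(-1839)) - (3*(-1 + 6) + 5)*30*(-20) = (-17675 + 1839) - (3*5 + 5)*30*(-20) = -15836 - (15 + 5)*30*(-20) = -15836 - 20*30*(-20) = -15836 - 600*(-20) = -15836 - 1*(-12000) = -15836 + 12000 = -3836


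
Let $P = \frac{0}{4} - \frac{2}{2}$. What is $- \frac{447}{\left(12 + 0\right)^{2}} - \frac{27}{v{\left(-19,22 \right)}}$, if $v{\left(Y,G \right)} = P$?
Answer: $\frac{1147}{48} \approx 23.896$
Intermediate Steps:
$P = -1$ ($P = 0 \cdot \frac{1}{4} - 1 = 0 - 1 = -1$)
$v{\left(Y,G \right)} = -1$
$- \frac{447}{\left(12 + 0\right)^{2}} - \frac{27}{v{\left(-19,22 \right)}} = - \frac{447}{\left(12 + 0\right)^{2}} - \frac{27}{-1} = - \frac{447}{12^{2}} - -27 = - \frac{447}{144} + 27 = \left(-447\right) \frac{1}{144} + 27 = - \frac{149}{48} + 27 = \frac{1147}{48}$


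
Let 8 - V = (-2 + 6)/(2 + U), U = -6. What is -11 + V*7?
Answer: 52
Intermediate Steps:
V = 9 (V = 8 - (-2 + 6)/(2 - 6) = 8 - 4/(-4) = 8 - 4*(-1)/4 = 8 - 1*(-1) = 8 + 1 = 9)
-11 + V*7 = -11 + 9*7 = -11 + 63 = 52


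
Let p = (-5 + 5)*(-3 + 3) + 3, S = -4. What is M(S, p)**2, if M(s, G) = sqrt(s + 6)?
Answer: 2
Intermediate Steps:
p = 3 (p = 0*0 + 3 = 0 + 3 = 3)
M(s, G) = sqrt(6 + s)
M(S, p)**2 = (sqrt(6 - 4))**2 = (sqrt(2))**2 = 2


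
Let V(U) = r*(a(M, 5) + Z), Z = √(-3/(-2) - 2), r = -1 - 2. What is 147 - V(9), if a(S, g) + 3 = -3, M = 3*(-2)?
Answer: 129 + 3*I*√2/2 ≈ 129.0 + 2.1213*I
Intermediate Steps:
r = -3
M = -6
a(S, g) = -6 (a(S, g) = -3 - 3 = -6)
Z = I*√2/2 (Z = √(-3*(-½) - 2) = √(3/2 - 2) = √(-½) = I*√2/2 ≈ 0.70711*I)
V(U) = 18 - 3*I*√2/2 (V(U) = -3*(-6 + I*√2/2) = 18 - 3*I*√2/2)
147 - V(9) = 147 - (18 - 3*I*√2/2) = 147 + (-18 + 3*I*√2/2) = 129 + 3*I*√2/2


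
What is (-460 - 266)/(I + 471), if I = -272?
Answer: -726/199 ≈ -3.6482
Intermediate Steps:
(-460 - 266)/(I + 471) = (-460 - 266)/(-272 + 471) = -726/199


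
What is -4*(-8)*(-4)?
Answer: -128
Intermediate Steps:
-4*(-8)*(-4) = 32*(-4) = -128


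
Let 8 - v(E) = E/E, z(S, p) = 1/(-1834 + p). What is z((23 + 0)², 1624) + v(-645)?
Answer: 1469/210 ≈ 6.9952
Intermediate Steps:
v(E) = 7 (v(E) = 8 - E/E = 8 - 1*1 = 8 - 1 = 7)
z((23 + 0)², 1624) + v(-645) = 1/(-1834 + 1624) + 7 = 1/(-210) + 7 = -1/210 + 7 = 1469/210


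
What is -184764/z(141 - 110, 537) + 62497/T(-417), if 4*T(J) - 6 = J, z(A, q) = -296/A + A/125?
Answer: 95083482656/4937343 ≈ 19258.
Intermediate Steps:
z(A, q) = -296/A + A/125 (z(A, q) = -296/A + A*(1/125) = -296/A + A/125)
T(J) = 3/2 + J/4
-184764/z(141 - 110, 537) + 62497/T(-417) = -184764/(-296/(141 - 110) + (141 - 110)/125) + 62497/(3/2 + (1/4)*(-417)) = -184764/(-296/31 + (1/125)*31) + 62497/(3/2 - 417/4) = -184764/(-296*1/31 + 31/125) + 62497/(-411/4) = -184764/(-296/31 + 31/125) + 62497*(-4/411) = -184764/(-36039/3875) - 249988/411 = -184764*(-3875/36039) - 249988/411 = 238653500/12013 - 249988/411 = 95083482656/4937343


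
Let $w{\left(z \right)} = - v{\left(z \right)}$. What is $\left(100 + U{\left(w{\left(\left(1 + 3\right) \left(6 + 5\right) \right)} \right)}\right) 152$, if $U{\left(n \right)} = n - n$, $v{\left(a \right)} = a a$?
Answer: $15200$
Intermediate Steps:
$v{\left(a \right)} = a^{2}$
$w{\left(z \right)} = - z^{2}$
$U{\left(n \right)} = 0$
$\left(100 + U{\left(w{\left(\left(1 + 3\right) \left(6 + 5\right) \right)} \right)}\right) 152 = \left(100 + 0\right) 152 = 100 \cdot 152 = 15200$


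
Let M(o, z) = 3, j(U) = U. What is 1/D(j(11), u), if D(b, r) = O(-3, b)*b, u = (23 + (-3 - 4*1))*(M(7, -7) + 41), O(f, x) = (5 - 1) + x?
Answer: 1/165 ≈ 0.0060606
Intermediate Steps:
O(f, x) = 4 + x
u = 704 (u = (23 + (-3 - 4*1))*(3 + 41) = (23 + (-3 - 4))*44 = (23 - 7)*44 = 16*44 = 704)
D(b, r) = b*(4 + b) (D(b, r) = (4 + b)*b = b*(4 + b))
1/D(j(11), u) = 1/(11*(4 + 11)) = 1/(11*15) = 1/165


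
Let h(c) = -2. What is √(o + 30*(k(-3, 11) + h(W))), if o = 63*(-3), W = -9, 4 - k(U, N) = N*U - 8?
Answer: √1101 ≈ 33.181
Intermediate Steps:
k(U, N) = 12 - N*U (k(U, N) = 4 - (N*U - 8) = 4 - (-8 + N*U) = 4 + (8 - N*U) = 12 - N*U)
o = -189
√(o + 30*(k(-3, 11) + h(W))) = √(-189 + 30*((12 - 1*11*(-3)) - 2)) = √(-189 + 30*((12 + 33) - 2)) = √(-189 + 30*(45 - 2)) = √(-189 + 30*43) = √(-189 + 1290) = √1101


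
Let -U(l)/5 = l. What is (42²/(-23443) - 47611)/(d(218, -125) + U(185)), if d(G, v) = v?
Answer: 159449491/3516450 ≈ 45.344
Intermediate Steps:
U(l) = -5*l
(42²/(-23443) - 47611)/(d(218, -125) + U(185)) = (42²/(-23443) - 47611)/(-125 - 5*185) = (1764*(-1/23443) - 47611)/(-125 - 925) = (-252/3349 - 47611)/(-1050) = -159449491/3349*(-1/1050) = 159449491/3516450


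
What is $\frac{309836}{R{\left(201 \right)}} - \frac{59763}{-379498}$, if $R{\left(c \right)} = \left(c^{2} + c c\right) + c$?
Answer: $\frac{122423124617}{30740476494} \approx 3.9825$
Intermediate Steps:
$R{\left(c \right)} = c + 2 c^{2}$ ($R{\left(c \right)} = \left(c^{2} + c^{2}\right) + c = 2 c^{2} + c = c + 2 c^{2}$)
$\frac{309836}{R{\left(201 \right)}} - \frac{59763}{-379498} = \frac{309836}{201 \left(1 + 2 \cdot 201\right)} - \frac{59763}{-379498} = \frac{309836}{201 \left(1 + 402\right)} - - \frac{59763}{379498} = \frac{309836}{201 \cdot 403} + \frac{59763}{379498} = \frac{309836}{81003} + \frac{59763}{379498} = \frac{122423124617}{30740476494}$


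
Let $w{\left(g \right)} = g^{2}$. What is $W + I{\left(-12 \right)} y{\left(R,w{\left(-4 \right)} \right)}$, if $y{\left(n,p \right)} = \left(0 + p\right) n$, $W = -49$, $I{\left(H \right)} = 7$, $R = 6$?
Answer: $623$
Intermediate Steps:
$y{\left(n,p \right)} = n p$ ($y{\left(n,p \right)} = p n = n p$)
$W + I{\left(-12 \right)} y{\left(R,w{\left(-4 \right)} \right)} = -49 + 7 \cdot 6 \left(-4\right)^{2} = -49 + 7 \cdot 6 \cdot 16 = -49 + 7 \cdot 96 = -49 + 672 = 623$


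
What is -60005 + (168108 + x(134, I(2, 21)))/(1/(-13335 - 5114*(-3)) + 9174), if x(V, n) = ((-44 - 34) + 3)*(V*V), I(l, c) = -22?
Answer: -1107190635239/18412219 ≈ -60134.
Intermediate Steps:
x(V, n) = -75*V**2 (x(V, n) = (-78 + 3)*V**2 = -75*V**2)
-60005 + (168108 + x(134, I(2, 21)))/(1/(-13335 - 5114*(-3)) + 9174) = -60005 + (168108 - 75*134**2)/(1/(-13335 - 5114*(-3)) + 9174) = -60005 + (168108 - 75*17956)/(1/(-13335 + 15342) + 9174) = -60005 + (168108 - 1346700)/(1/2007 + 9174) = -60005 - 1178592/(1/2007 + 9174) = -60005 - 1178592/18412219/2007 = -60005 - 1178592*2007/18412219 = -60005 - 2365434144/18412219 = -1107190635239/18412219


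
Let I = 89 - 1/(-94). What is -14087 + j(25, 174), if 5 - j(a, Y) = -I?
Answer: -1315341/94 ≈ -13993.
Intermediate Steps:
I = 8367/94 (I = 89 - 1*(-1/94) = 89 + 1/94 = 8367/94 ≈ 89.011)
j(a, Y) = 8837/94 (j(a, Y) = 5 - (-1)*8367/94 = 5 - 1*(-8367/94) = 5 + 8367/94 = 8837/94)
-14087 + j(25, 174) = -14087 + 8837/94 = -1315341/94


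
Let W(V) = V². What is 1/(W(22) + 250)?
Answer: 1/734 ≈ 0.0013624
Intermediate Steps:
1/(W(22) + 250) = 1/(22² + 250) = 1/(484 + 250) = 1/734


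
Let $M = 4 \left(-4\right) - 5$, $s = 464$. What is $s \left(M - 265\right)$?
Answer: $-132704$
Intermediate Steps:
$M = -21$ ($M = -16 - 5 = -21$)
$s \left(M - 265\right) = 464 \left(-21 - 265\right) = 464 \left(-286\right) = -132704$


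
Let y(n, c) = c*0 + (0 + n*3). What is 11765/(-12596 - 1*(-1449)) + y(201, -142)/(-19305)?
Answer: -25982774/23910315 ≈ -1.0867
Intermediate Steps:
y(n, c) = 3*n (y(n, c) = 0 + (0 + 3*n) = 0 + 3*n = 3*n)
11765/(-12596 - 1*(-1449)) + y(201, -142)/(-19305) = 11765/(-12596 - 1*(-1449)) + (3*201)/(-19305) = 11765/(-12596 + 1449) + 603*(-1/19305) = 11765/(-11147) - 67/2145 = 11765*(-1/11147) - 67/2145 = -11765/11147 - 67/2145 = -25982774/23910315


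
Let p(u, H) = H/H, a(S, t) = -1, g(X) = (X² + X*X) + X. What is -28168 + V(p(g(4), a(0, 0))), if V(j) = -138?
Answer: -28306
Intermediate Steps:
g(X) = X + 2*X² (g(X) = (X² + X²) + X = 2*X² + X = X + 2*X²)
p(u, H) = 1
-28168 + V(p(g(4), a(0, 0))) = -28168 - 138 = -28306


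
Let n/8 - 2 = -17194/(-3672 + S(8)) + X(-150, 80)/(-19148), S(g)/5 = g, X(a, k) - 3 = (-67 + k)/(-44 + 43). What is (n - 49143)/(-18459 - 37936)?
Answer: 53342647044/61281570355 ≈ 0.87045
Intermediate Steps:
X(a, k) = 70 - k (X(a, k) = 3 + (-67 + k)/(-44 + 43) = 3 + (-67 + k)/(-1) = 3 + (-67 + k)*(-1) = 3 + (67 - k) = 70 - k)
S(g) = 5*g
n = 58544763/1086649 (n = 16 + 8*(-17194/(-3672 + 5*8) + (70 - 1*80)/(-19148)) = 16 + 8*(-17194/(-3672 + 40) + (70 - 80)*(-1/19148)) = 16 + 8*(-17194/(-3632) - 10*(-1/19148)) = 16 + 8*(-17194*(-1/3632) + 5/9574) = 16 + 8*(8597/1816 + 5/9574) = 16 + 8*(41158379/8693192) = 16 + 41158379/1086649 = 58544763/1086649 ≈ 53.876)
(n - 49143)/(-18459 - 37936) = (58544763/1086649 - 49143)/(-18459 - 37936) = -53342647044/1086649/(-56395) = -53342647044/1086649*(-1/56395) = 53342647044/61281570355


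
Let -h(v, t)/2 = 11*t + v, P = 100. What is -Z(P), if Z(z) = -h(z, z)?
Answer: -2400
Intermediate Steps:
h(v, t) = -22*t - 2*v (h(v, t) = -2*(11*t + v) = -2*(v + 11*t) = -22*t - 2*v)
Z(z) = 24*z (Z(z) = -(-22*z - 2*z) = -(-24)*z = 24*z)
-Z(P) = -24*100 = -1*2400 = -2400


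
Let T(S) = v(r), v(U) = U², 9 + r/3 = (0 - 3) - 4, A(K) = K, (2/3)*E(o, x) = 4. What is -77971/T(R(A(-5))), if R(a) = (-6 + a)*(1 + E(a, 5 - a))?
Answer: -77971/2304 ≈ -33.842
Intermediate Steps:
E(o, x) = 6 (E(o, x) = (3/2)*4 = 6)
r = -48 (r = -27 + 3*((0 - 3) - 4) = -27 + 3*(-3 - 4) = -27 + 3*(-7) = -27 - 21 = -48)
R(a) = -42 + 7*a (R(a) = (-6 + a)*(1 + 6) = (-6 + a)*7 = -42 + 7*a)
T(S) = 2304 (T(S) = (-48)² = 2304)
-77971/T(R(A(-5))) = -77971/2304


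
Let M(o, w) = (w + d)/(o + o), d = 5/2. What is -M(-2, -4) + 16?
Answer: 125/8 ≈ 15.625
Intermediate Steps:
d = 5/2 (d = 5*(½) = 5/2 ≈ 2.5000)
M(o, w) = (5/2 + w)/(2*o) (M(o, w) = (w + 5/2)/(o + o) = (5/2 + w)/((2*o)) = (5/2 + w)*(1/(2*o)) = (5/2 + w)/(2*o))
-M(-2, -4) + 16 = -(5 + 2*(-4))/(4*(-2)) + 16 = -(-1)*(5 - 8)/(4*2) + 16 = -(-1)*(-3)/(4*2) + 16 = -1*3/8 + 16 = -3/8 + 16 = 125/8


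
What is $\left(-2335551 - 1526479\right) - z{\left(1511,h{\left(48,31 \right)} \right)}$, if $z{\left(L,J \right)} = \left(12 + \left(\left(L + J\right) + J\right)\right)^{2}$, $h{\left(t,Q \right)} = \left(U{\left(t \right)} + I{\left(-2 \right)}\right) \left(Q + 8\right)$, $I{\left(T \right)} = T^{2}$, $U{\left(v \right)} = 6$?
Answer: $-9165839$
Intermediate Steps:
$h{\left(t,Q \right)} = 80 + 10 Q$ ($h{\left(t,Q \right)} = \left(6 + \left(-2\right)^{2}\right) \left(Q + 8\right) = \left(6 + 4\right) \left(8 + Q\right) = 10 \left(8 + Q\right) = 80 + 10 Q$)
$z{\left(L,J \right)} = \left(12 + L + 2 J\right)^{2}$ ($z{\left(L,J \right)} = \left(12 + \left(\left(J + L\right) + J\right)\right)^{2} = \left(12 + \left(L + 2 J\right)\right)^{2} = \left(12 + L + 2 J\right)^{2}$)
$\left(-2335551 - 1526479\right) - z{\left(1511,h{\left(48,31 \right)} \right)} = \left(-2335551 - 1526479\right) - \left(12 + 1511 + 2 \left(80 + 10 \cdot 31\right)\right)^{2} = -3862030 - \left(12 + 1511 + 2 \left(80 + 310\right)\right)^{2} = -3862030 - \left(12 + 1511 + 2 \cdot 390\right)^{2} = -3862030 - \left(12 + 1511 + 780\right)^{2} = -3862030 - 2303^{2} = -3862030 - 5303809 = -9165839$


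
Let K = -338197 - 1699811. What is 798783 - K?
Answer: 2836791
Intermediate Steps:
K = -2038008
798783 - K = 798783 - 1*(-2038008) = 798783 + 2038008 = 2836791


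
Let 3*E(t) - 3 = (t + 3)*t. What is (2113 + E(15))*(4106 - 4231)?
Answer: -275500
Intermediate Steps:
E(t) = 1 + t*(3 + t)/3 (E(t) = 1 + ((t + 3)*t)/3 = 1 + ((3 + t)*t)/3 = 1 + (t*(3 + t))/3 = 1 + t*(3 + t)/3)
(2113 + E(15))*(4106 - 4231) = (2113 + (1 + 15 + (⅓)*15²))*(4106 - 4231) = (2113 + (1 + 15 + (⅓)*225))*(-125) = (2113 + (1 + 15 + 75))*(-125) = (2113 + 91)*(-125) = 2204*(-125) = -275500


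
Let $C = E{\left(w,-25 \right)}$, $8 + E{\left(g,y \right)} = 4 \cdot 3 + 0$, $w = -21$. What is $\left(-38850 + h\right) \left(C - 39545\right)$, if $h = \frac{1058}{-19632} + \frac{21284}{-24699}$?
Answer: $\frac{124148527323039005}{80815128} \approx 1.5362 \cdot 10^{9}$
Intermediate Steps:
$h = - \frac{73996505}{80815128}$ ($h = 1058 \left(- \frac{1}{19632}\right) + 21284 \left(- \frac{1}{24699}\right) = - \frac{529}{9816} - \frac{21284}{24699} = - \frac{73996505}{80815128} \approx -0.91563$)
$E{\left(g,y \right)} = 4$ ($E{\left(g,y \right)} = -8 + \left(4 \cdot 3 + 0\right) = -8 + \left(12 + 0\right) = -8 + 12 = 4$)
$C = 4$
$\left(-38850 + h\right) \left(C - 39545\right) = \left(-38850 - \frac{73996505}{80815128}\right) \left(4 - 39545\right) = \left(- \frac{3139741719305}{80815128}\right) \left(-39541\right) = \frac{124148527323039005}{80815128}$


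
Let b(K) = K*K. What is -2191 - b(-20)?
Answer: -2591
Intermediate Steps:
b(K) = K²
-2191 - b(-20) = -2191 - 1*(-20)² = -2191 - 1*400 = -2191 - 400 = -2591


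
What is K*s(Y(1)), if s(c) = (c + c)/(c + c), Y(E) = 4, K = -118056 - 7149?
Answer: -125205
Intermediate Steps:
K = -125205
s(c) = 1 (s(c) = (2*c)/((2*c)) = (2*c)*(1/(2*c)) = 1)
K*s(Y(1)) = -125205*1 = -125205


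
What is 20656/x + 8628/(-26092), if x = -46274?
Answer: -117276053/150922651 ≈ -0.77706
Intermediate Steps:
20656/x + 8628/(-26092) = 20656/(-46274) + 8628/(-26092) = 20656*(-1/46274) + 8628*(-1/26092) = -10328/23137 - 2157/6523 = -117276053/150922651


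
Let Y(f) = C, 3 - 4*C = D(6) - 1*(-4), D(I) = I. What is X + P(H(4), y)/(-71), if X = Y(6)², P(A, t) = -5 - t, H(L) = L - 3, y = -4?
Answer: 3495/1136 ≈ 3.0766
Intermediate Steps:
H(L) = -3 + L
C = -7/4 (C = ¾ - (6 - 1*(-4))/4 = ¾ - (6 + 4)/4 = ¾ - ¼*10 = ¾ - 5/2 = -7/4 ≈ -1.7500)
Y(f) = -7/4
X = 49/16 (X = (-7/4)² = 49/16 ≈ 3.0625)
X + P(H(4), y)/(-71) = 49/16 + (-5 - 1*(-4))/(-71) = 49/16 - (-5 + 4)/71 = 49/16 - 1/71*(-1) = 49/16 + 1/71 = 3495/1136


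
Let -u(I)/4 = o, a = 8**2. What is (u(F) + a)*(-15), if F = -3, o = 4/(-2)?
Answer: -1080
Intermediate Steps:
a = 64
o = -2 (o = 4*(-1/2) = -2)
u(I) = 8 (u(I) = -4*(-2) = 8)
(u(F) + a)*(-15) = (8 + 64)*(-15) = 72*(-15) = -1080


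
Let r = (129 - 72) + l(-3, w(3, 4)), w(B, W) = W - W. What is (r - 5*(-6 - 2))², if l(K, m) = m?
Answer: 9409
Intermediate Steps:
w(B, W) = 0
r = 57 (r = (129 - 72) + 0 = 57 + 0 = 57)
(r - 5*(-6 - 2))² = (57 - 5*(-6 - 2))² = (57 - 5*(-8))² = (57 + 40)² = 97² = 9409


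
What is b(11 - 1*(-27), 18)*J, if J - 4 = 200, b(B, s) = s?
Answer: 3672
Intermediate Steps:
J = 204 (J = 4 + 200 = 204)
b(11 - 1*(-27), 18)*J = 18*204 = 3672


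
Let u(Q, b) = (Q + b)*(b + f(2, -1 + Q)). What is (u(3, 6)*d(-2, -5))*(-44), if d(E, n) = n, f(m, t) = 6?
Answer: 23760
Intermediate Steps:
u(Q, b) = (6 + b)*(Q + b) (u(Q, b) = (Q + b)*(b + 6) = (Q + b)*(6 + b) = (6 + b)*(Q + b))
(u(3, 6)*d(-2, -5))*(-44) = ((6**2 + 6*3 + 6*6 + 3*6)*(-5))*(-44) = ((36 + 18 + 36 + 18)*(-5))*(-44) = (108*(-5))*(-44) = -540*(-44) = 23760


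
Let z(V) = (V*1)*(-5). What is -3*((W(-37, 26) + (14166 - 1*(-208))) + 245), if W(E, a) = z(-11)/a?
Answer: -1140447/26 ≈ -43863.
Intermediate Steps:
z(V) = -5*V (z(V) = V*(-5) = -5*V)
W(E, a) = 55/a (W(E, a) = (-5*(-11))/a = 55/a)
-3*((W(-37, 26) + (14166 - 1*(-208))) + 245) = -3*((55/26 + (14166 - 1*(-208))) + 245) = -3*((55*(1/26) + (14166 + 208)) + 245) = -3*((55/26 + 14374) + 245) = -3*(373779/26 + 245) = -3*380149/26 = -1140447/26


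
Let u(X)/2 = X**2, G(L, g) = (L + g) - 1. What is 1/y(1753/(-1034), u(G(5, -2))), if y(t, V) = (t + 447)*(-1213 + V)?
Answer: -1034/554836225 ≈ -1.8636e-6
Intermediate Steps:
G(L, g) = -1 + L + g
u(X) = 2*X**2
y(t, V) = (-1213 + V)*(447 + t) (y(t, V) = (447 + t)*(-1213 + V) = (-1213 + V)*(447 + t))
1/y(1753/(-1034), u(G(5, -2))) = 1/(-542211 - 2126389/(-1034) + 447*(2*(-1 + 5 - 2)**2) + (2*(-1 + 5 - 2)**2)*(1753/(-1034))) = 1/(-542211 - 2126389*(-1)/1034 + 447*(2*2**2) + (2*2**2)*(1753*(-1/1034))) = 1/(-542211 - 1213*(-1753/1034) + 447*(2*4) + (2*4)*(-1753/1034)) = 1/(-542211 + 2126389/1034 + 447*8 + 8*(-1753/1034)) = 1/(-542211 + 2126389/1034 + 3576 - 7012/517) = 1/(-554836225/1034) = -1034/554836225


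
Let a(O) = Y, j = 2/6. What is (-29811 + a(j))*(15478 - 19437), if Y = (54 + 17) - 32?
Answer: 117867348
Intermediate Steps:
j = 1/3 (j = 2*(1/6) = 1/3 ≈ 0.33333)
Y = 39 (Y = 71 - 32 = 39)
a(O) = 39
(-29811 + a(j))*(15478 - 19437) = (-29811 + 39)*(15478 - 19437) = -29772*(-3959) = 117867348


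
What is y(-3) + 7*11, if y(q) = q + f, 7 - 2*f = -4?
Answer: 159/2 ≈ 79.500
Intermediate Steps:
f = 11/2 (f = 7/2 - ½*(-4) = 7/2 + 2 = 11/2 ≈ 5.5000)
y(q) = 11/2 + q (y(q) = q + 11/2 = 11/2 + q)
y(-3) + 7*11 = (11/2 - 3) + 7*11 = 5/2 + 77 = 159/2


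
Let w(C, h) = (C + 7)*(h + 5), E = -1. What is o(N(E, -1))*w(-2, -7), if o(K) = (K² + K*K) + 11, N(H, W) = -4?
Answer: -430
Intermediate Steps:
o(K) = 11 + 2*K² (o(K) = (K² + K²) + 11 = 2*K² + 11 = 11 + 2*K²)
w(C, h) = (5 + h)*(7 + C) (w(C, h) = (7 + C)*(5 + h) = (5 + h)*(7 + C))
o(N(E, -1))*w(-2, -7) = (11 + 2*(-4)²)*(35 + 5*(-2) + 7*(-7) - 2*(-7)) = (11 + 2*16)*(35 - 10 - 49 + 14) = (11 + 32)*(-10) = 43*(-10) = -430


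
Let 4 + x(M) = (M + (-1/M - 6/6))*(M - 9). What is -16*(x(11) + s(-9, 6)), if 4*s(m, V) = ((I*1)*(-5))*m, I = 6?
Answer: -14664/11 ≈ -1333.1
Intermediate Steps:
s(m, V) = -15*m/2 (s(m, V) = (((6*1)*(-5))*m)/4 = ((6*(-5))*m)/4 = (-30*m)/4 = -15*m/2)
x(M) = -4 + (-9 + M)*(-1 + M - 1/M) (x(M) = -4 + (M + (-1/M - 6/6))*(M - 9) = -4 + (M + (-1/M - 6*⅙))*(-9 + M) = -4 + (M + (-1/M - 1))*(-9 + M) = -4 + (M + (-1 - 1/M))*(-9 + M) = -4 + (-1 + M - 1/M)*(-9 + M) = -4 + (-9 + M)*(-1 + M - 1/M))
-16*(x(11) + s(-9, 6)) = -16*((4 + 11² - 10*11 + 9/11) - 15/2*(-9)) = -16*((4 + 121 - 110 + 9*(1/11)) + 135/2) = -16*((4 + 121 - 110 + 9/11) + 135/2) = -16*(174/11 + 135/2) = -16*1833/22 = -14664/11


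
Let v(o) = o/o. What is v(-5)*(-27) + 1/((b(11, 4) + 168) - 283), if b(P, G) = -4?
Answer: -3214/119 ≈ -27.008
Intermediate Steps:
v(o) = 1
v(-5)*(-27) + 1/((b(11, 4) + 168) - 283) = 1*(-27) + 1/((-4 + 168) - 283) = -27 + 1/(164 - 283) = -27 + 1/(-119) = -27 - 1/119 = -3214/119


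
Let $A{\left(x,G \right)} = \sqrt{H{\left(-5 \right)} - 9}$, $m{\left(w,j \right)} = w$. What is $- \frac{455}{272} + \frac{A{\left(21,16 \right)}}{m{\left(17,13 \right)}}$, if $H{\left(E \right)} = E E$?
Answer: $- \frac{23}{16} \approx -1.4375$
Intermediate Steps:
$H{\left(E \right)} = E^{2}$
$A{\left(x,G \right)} = 4$ ($A{\left(x,G \right)} = \sqrt{\left(-5\right)^{2} - 9} = \sqrt{25 - 9} = \sqrt{16} = 4$)
$- \frac{455}{272} + \frac{A{\left(21,16 \right)}}{m{\left(17,13 \right)}} = - \frac{455}{272} + \frac{4}{17} = - \frac{23}{16}$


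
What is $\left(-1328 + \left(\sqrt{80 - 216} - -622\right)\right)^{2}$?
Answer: $498300 - 2824 i \sqrt{34} \approx 4.983 \cdot 10^{5} - 16467.0 i$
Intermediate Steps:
$\left(-1328 + \left(\sqrt{80 - 216} - -622\right)\right)^{2} = \left(-1328 + \left(\sqrt{-136} + 622\right)\right)^{2} = \left(-1328 + \left(2 i \sqrt{34} + 622\right)\right)^{2} = \left(-1328 + \left(622 + 2 i \sqrt{34}\right)\right)^{2} = \left(-706 + 2 i \sqrt{34}\right)^{2}$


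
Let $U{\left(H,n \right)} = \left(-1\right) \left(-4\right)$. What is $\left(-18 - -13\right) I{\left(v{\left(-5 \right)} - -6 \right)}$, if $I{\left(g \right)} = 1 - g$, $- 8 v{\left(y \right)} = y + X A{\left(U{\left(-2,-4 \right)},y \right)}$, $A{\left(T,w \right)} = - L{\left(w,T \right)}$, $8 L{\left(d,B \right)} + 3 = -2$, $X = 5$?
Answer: $\frac{1675}{64} \approx 26.172$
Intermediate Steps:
$L{\left(d,B \right)} = - \frac{5}{8}$ ($L{\left(d,B \right)} = - \frac{3}{8} + \frac{1}{8} \left(-2\right) = - \frac{3}{8} - \frac{1}{4} = - \frac{5}{8}$)
$U{\left(H,n \right)} = 4$
$A{\left(T,w \right)} = \frac{5}{8}$ ($A{\left(T,w \right)} = \left(-1\right) \left(- \frac{5}{8}\right) = \frac{5}{8}$)
$v{\left(y \right)} = - \frac{25}{64} - \frac{y}{8}$ ($v{\left(y \right)} = - \frac{y + 5 \cdot \frac{5}{8}}{8} = - \frac{y + \frac{25}{8}}{8} = - \frac{\frac{25}{8} + y}{8} = - \frac{25}{64} - \frac{y}{8}$)
$\left(-18 - -13\right) I{\left(v{\left(-5 \right)} - -6 \right)} = \left(-18 - -13\right) \left(1 - \left(\left(- \frac{25}{64} - - \frac{5}{8}\right) - -6\right)\right) = \left(-18 + 13\right) \left(1 - \left(\left(- \frac{25}{64} + \frac{5}{8}\right) + 6\right)\right) = - 5 \left(1 - \left(\frac{15}{64} + 6\right)\right) = - 5 \left(1 - \frac{399}{64}\right) = \left(-5\right) \left(- \frac{335}{64}\right) = \frac{1675}{64}$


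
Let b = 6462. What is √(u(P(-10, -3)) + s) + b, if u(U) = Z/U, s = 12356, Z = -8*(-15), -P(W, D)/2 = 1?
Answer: 6462 + 2*√3074 ≈ 6572.9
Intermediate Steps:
P(W, D) = -2 (P(W, D) = -2*1 = -2)
Z = 120
u(U) = 120/U
√(u(P(-10, -3)) + s) + b = √(120/(-2) + 12356) + 6462 = √(120*(-½) + 12356) + 6462 = √(-60 + 12356) + 6462 = √12296 + 6462 = 2*√3074 + 6462 = 6462 + 2*√3074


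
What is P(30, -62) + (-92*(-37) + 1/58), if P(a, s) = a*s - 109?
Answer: 83231/58 ≈ 1435.0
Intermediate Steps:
P(a, s) = -109 + a*s
P(30, -62) + (-92*(-37) + 1/58) = (-109 + 30*(-62)) + (-92*(-37) + 1/58) = (-109 - 1860) + (3404 + 1/58) = -1969 + 197433/58 = 83231/58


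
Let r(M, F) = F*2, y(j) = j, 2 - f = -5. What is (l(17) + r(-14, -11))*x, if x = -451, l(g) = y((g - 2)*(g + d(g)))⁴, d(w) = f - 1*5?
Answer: -2975472771953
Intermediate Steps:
f = 7 (f = 2 - 1*(-5) = 2 + 5 = 7)
d(w) = 2 (d(w) = 7 - 1*5 = 7 - 5 = 2)
r(M, F) = 2*F
l(g) = (-2 + g)⁴*(2 + g)⁴ (l(g) = ((g - 2)*(g + 2))⁴ = ((-2 + g)*(2 + g))⁴ = (-2 + g)⁴*(2 + g)⁴)
(l(17) + r(-14, -11))*x = ((-4 + 17²)⁴ + 2*(-11))*(-451) = ((-4 + 289)⁴ - 22)*(-451) = (285⁴ - 22)*(-451) = (6597500625 - 22)*(-451) = 6597500603*(-451) = -2975472771953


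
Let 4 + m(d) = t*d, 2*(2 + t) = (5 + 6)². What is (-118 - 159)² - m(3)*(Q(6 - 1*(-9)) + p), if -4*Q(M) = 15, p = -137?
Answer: 806941/8 ≈ 1.0087e+5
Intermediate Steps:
t = 117/2 (t = -2 + (5 + 6)²/2 = -2 + (½)*11² = -2 + (½)*121 = -2 + 121/2 = 117/2 ≈ 58.500)
Q(M) = -15/4 (Q(M) = -¼*15 = -15/4)
m(d) = -4 + 117*d/2
(-118 - 159)² - m(3)*(Q(6 - 1*(-9)) + p) = (-118 - 159)² - (-4 + (117/2)*3)*(-15/4 - 137) = (-277)² - (-4 + 351/2)*(-563)/4 = 76729 - 343*(-563)/(2*4) = 76729 - 1*(-193109/8) = 76729 + 193109/8 = 806941/8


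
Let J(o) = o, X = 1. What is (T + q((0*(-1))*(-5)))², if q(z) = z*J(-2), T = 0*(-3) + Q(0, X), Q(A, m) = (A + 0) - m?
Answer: 1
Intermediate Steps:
Q(A, m) = A - m
T = -1 (T = 0*(-3) + (0 - 1*1) = 0 + (0 - 1) = 0 - 1 = -1)
q(z) = -2*z (q(z) = z*(-2) = -2*z)
(T + q((0*(-1))*(-5)))² = (-1 - 2*0*(-1)*(-5))² = (-1 - 0*(-5))² = (-1 - 2*0)² = (-1 + 0)² = (-1)² = 1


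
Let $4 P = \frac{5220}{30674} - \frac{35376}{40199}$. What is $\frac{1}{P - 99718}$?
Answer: $- \frac{1233064126}{122958907337629} \approx -1.0028 \cdot 10^{-5}$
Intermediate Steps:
$P = - \frac{218821161}{1233064126}$ ($P = \frac{\frac{5220}{30674} - \frac{35376}{40199}}{4} = \frac{5220 \cdot \frac{1}{30674} - \frac{35376}{40199}}{4} = \frac{\frac{2610}{15337} - \frac{35376}{40199}}{4} = \frac{1}{4} \left(- \frac{437642322}{616532063}\right) = - \frac{218821161}{1233064126} \approx -0.17746$)
$\frac{1}{P - 99718} = \frac{1}{- \frac{218821161}{1233064126} - 99718} = \frac{1}{- \frac{122958907337629}{1233064126}} = - \frac{1233064126}{122958907337629}$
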